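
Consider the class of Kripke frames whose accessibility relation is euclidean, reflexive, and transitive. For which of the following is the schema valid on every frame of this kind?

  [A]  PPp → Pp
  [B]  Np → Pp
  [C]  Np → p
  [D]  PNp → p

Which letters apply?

A relation that is euclidean, reflexive, and transitive is also serial and symmetric.
(A) PPp → Pp (the dual of axiom 4) characterises the transitive frames. Every such R is transitive — valid.
(B) Np → Pp is axiom D; it is valid on a frame exactly when R is serial. Every such R is serial, so valid.
(C) Np → p (axiom T) characterises the reflexive frames. Every such R is reflexive — valid.
(D) PNp → p (the dual of axiom B) characterises the symmetric frames. Every such R is symmetric — valid.

A, B, C, D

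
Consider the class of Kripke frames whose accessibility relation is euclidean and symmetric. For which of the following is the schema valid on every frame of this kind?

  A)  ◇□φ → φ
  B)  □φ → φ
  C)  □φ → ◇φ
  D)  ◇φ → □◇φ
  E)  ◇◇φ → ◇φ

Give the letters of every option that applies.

A symmetric euclidean relation is transitive (uRv and vRw give vRu by symmetry, then uRw by the euclidean condition, applied at v).
(A) ◇□φ → φ is the dual of axiom B; it is valid on a frame exactly when R is symmetric. Every such R is symmetric, so valid.
(B) □φ → φ (axiom T) characterises the reflexive frames. Such an R need not be reflexive — not valid.
(C) axiom D: valid iff R is serial. Such an R need not be serial — not valid.
(D) ◇φ → □◇φ is axiom 5, which corresponds to the euclidean property. Every such R is euclidean — valid.
(E) the dual of axiom 4: valid iff R is transitive. Every such R is transitive — valid.

A, D, E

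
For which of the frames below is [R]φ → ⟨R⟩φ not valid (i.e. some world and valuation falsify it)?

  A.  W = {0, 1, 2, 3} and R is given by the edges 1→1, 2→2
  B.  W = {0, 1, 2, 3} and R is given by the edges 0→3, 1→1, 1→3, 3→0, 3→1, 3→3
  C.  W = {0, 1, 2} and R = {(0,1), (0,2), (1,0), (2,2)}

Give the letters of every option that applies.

The schema [R]φ → ⟨R⟩φ is axiom D; it is valid on a frame iff R is serial.
(A) R is not serial (0 has no R-successor), so the schema fails here.
(B) R is not serial (2 has no R-successor), so the schema fails here.
(C) R is serial (every world has an R-successor), so the schema is valid here.

A, B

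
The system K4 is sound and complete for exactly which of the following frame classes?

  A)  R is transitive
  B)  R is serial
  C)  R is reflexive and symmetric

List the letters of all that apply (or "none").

A

(A) K4 is sound and complete for exactly this class.
(B) this class determines D, not K4.
(C) this class determines B (= KTB), not K4.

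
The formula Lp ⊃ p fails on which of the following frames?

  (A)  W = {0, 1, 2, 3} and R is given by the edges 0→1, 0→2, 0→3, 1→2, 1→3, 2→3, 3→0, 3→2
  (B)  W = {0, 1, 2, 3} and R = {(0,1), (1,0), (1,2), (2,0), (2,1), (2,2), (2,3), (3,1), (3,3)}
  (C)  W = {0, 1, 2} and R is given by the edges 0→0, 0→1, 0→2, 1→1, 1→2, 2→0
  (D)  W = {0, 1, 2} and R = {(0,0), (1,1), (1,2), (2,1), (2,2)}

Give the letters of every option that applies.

A, B, C

The schema Lp ⊃ p is axiom T; it is valid on a frame iff R is reflexive.
(A) R is not reflexive (not 0 R 0), so the schema fails here.
(B) R is not reflexive (not 0 R 0), so the schema fails here.
(C) R is not reflexive (not 2 R 2), so the schema fails here.
(D) R is reflexive (each world relates to itself), so the schema is valid here.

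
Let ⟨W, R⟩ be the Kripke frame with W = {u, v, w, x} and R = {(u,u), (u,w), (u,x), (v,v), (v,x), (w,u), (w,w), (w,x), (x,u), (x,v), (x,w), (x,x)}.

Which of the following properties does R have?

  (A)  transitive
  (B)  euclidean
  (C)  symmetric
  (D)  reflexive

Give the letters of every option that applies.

(A) not transitive: u R x and x R v but not u R v.
(B) not euclidean: x R u and x R v but not u R v.
(C) symmetric: every R-edge is matched by its reverse.
(D) reflexive: each world relates to itself.

C, D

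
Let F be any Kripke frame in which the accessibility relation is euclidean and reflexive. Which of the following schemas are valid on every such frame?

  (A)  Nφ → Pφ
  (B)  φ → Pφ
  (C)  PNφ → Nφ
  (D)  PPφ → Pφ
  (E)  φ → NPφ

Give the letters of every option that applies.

A reflexive euclidean relation is also symmetric (from wRw and wRv the euclidean condition gives vRw) and hence transitive; it is an equivalence relation.
(A) Nφ → Pφ (axiom D) characterises the serial frames. Every such R is serial — valid.
(B) φ → Pφ (the dual of axiom T) characterises the reflexive frames. Every such R is reflexive — valid.
(C) the dual of axiom 5: valid iff R is euclidean. Every such R is euclidean — valid.
(D) PPφ → Pφ (the dual of axiom 4) characterises the transitive frames. Every such R is transitive — valid.
(E) φ → NPφ (axiom B) characterises the symmetric frames. Every such R is symmetric — valid.

A, B, C, D, E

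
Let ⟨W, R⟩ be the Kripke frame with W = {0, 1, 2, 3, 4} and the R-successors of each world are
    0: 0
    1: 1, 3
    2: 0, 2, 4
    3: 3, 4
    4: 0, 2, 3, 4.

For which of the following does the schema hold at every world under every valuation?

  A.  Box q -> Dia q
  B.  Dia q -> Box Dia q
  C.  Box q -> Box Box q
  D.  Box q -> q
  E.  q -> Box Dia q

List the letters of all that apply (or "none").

R is reflexive: each world relates to itself.
R is not symmetric: 1 R 3 but not 3 R 1.
R is not transitive: 1 R 3 and 3 R 4 but not 1 R 4.
R is not euclidean: 1 R 3 and 1 R 1 but not 3 R 1.
R is serial: every world has an R-successor.
(A) axiom D: valid iff R is serial. R is serial — valid.
(B) Dia q -> Box Dia q (axiom 5) characterises the euclidean frames. R is not euclidean — not valid.
(C) Box q -> Box Box q is axiom 4; it is valid on a frame exactly when R is transitive. R is not transitive, so not valid.
(D) Box q -> q (axiom T) characterises the reflexive frames. R is reflexive — valid.
(E) q -> Box Dia q is axiom B, which corresponds to symmetry. R is not symmetric — not valid.

A, D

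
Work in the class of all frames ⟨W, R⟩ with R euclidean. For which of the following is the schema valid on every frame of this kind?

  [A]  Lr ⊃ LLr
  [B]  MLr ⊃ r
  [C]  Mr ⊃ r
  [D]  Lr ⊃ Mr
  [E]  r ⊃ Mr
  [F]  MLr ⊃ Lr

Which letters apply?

F

(A) Lr ⊃ LLr is axiom 4, which corresponds to transitivity. Such an R need not be transitive — not valid.
(B) MLr ⊃ r is the dual of axiom B; it is valid on a frame exactly when R is symmetric. Such an R need not be symmetric, so not valid.
(C) Mr ⊃ r (the converse of T) corresponds to R being a subset of the identity. Such an R need not be a subset of the identity, so not valid.
(D) Lr ⊃ Mr (axiom D) characterises the serial frames. Such an R need not be serial — not valid.
(E) the dual of axiom T: valid iff R is reflexive. Such an R need not be reflexive — not valid.
(F) MLr ⊃ Lr (the dual of axiom 5) characterises the euclidean frames. Every such R is euclidean — valid.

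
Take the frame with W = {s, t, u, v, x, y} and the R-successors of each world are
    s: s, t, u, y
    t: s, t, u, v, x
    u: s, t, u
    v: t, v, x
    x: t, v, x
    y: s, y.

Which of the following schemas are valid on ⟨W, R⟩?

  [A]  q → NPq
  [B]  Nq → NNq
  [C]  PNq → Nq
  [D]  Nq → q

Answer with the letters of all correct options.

R is reflexive: each world relates to itself.
R is symmetric: every R-edge is matched by its reverse.
R is not transitive: s R t and t R v but not s R v.
R is not euclidean: s R t and s R y but not t R y.
(A) axiom B: valid iff R is symmetric. R is symmetric — valid.
(B) Nq → NNq is axiom 4; it is valid on a frame exactly when R is transitive. R is not transitive, so not valid.
(C) PNq → Nq is the dual of axiom 5, which corresponds to the euclidean property. R is not euclidean — not valid.
(D) Nq → q is axiom T, which corresponds to reflexivity. R is reflexive — valid.

A, D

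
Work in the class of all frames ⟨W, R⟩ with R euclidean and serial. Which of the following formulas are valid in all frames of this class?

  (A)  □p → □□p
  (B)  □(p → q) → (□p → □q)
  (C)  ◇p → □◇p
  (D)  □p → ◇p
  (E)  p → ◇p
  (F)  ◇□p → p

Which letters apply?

B, C, D

(A) □p → □□p is axiom 4, which corresponds to transitivity. Such an R need not be transitive — not valid.
(B) □(p → q) → (□p → □q) is axiom K, valid on every Kripke frame — valid.
(C) ◇p → □◇p (axiom 5) characterises the euclidean frames. Every such R is euclidean — valid.
(D) □p → ◇p (axiom D) characterises the serial frames. Every such R is serial — valid.
(E) p → ◇p (the dual of axiom T) characterises the reflexive frames. Such an R need not be reflexive — not valid.
(F) ◇□p → p is the dual of axiom B; it is valid on a frame exactly when R is symmetric. Such an R need not be symmetric, so not valid.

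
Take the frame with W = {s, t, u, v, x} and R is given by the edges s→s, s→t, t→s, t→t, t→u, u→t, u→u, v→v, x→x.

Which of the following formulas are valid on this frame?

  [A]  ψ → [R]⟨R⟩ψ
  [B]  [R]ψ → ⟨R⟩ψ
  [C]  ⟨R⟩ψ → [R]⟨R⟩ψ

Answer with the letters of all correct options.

A, B

R is symmetric: every R-edge is matched by its reverse.
R is not euclidean: t R s and t R u but not s R u.
R is serial: every world has an R-successor.
(A) axiom B: valid iff R is symmetric. R is symmetric — valid.
(B) [R]ψ → ⟨R⟩ψ (axiom D) characterises the serial frames. R is serial — valid.
(C) ⟨R⟩ψ → [R]⟨R⟩ψ is axiom 5; it is valid on a frame exactly when R is euclidean. R is not euclidean, so not valid.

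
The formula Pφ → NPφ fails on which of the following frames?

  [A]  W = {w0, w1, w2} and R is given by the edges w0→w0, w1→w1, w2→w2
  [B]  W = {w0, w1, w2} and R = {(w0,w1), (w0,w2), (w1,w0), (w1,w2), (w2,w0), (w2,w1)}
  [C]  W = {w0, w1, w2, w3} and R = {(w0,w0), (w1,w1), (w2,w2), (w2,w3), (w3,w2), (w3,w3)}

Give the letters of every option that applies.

The schema Pφ → NPφ is axiom 5; it is valid on a frame iff R is euclidean.
(A) R is euclidean (any two R-successors of the same world are R-related), so the schema is valid here.
(B) R is not euclidean (w0 R w1 and w0 R w1 but not w1 R w1), so the schema fails here.
(C) R is euclidean (any two R-successors of the same world are R-related), so the schema is valid here.

B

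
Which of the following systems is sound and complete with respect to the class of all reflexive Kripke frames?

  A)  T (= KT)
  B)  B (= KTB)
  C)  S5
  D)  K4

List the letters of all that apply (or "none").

A

(A) T (= KT) is determined by exactly this class.
(B) B (= KTB) is determined by the class of reflexive and symmetric frames.
(C) S5 is determined by the class of reflexive, symmetric, and transitive frames.
(D) K4 is determined by the class of transitive frames.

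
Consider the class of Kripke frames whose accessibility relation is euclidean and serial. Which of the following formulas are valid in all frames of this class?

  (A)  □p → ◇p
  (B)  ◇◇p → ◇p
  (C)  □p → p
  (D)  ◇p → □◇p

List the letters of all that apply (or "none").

A, D

(A) □p → ◇p (axiom D) characterises the serial frames. Every such R is serial — valid.
(B) ◇◇p → ◇p is the dual of axiom 4, which corresponds to transitivity. Such an R need not be transitive — not valid.
(C) □p → p is axiom T, which corresponds to reflexivity. Such an R need not be reflexive — not valid.
(D) ◇p → □◇p is axiom 5; it is valid on a frame exactly when R is euclidean. Every such R is euclidean, so valid.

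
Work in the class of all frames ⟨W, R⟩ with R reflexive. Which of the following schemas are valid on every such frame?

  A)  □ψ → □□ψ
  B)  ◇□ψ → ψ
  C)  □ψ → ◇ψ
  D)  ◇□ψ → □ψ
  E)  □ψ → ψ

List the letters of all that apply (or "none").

C, E

A reflexive relation is serial.
(A) □ψ → □□ψ is axiom 4, which corresponds to transitivity. Such an R need not be transitive — not valid.
(B) the dual of axiom B: valid iff R is symmetric. Such an R need not be symmetric — not valid.
(C) axiom D: valid iff R is serial. Every such R is serial — valid.
(D) the dual of axiom 5: valid iff R is euclidean. Such an R need not be euclidean — not valid.
(E) □ψ → ψ (axiom T) characterises the reflexive frames. Every such R is reflexive — valid.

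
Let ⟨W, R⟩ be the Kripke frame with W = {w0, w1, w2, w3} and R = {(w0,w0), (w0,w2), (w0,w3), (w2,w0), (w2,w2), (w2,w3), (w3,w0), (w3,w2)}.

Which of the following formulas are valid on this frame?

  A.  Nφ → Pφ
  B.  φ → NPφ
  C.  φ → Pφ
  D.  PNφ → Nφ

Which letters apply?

B

R is not reflexive: not w1 R w1.
R is symmetric: every R-edge is matched by its reverse.
R is not euclidean: w0 R w3 and w0 R w3 but not w3 R w3.
R is not serial: w1 has no R-successor.
(A) Nφ → Pφ is axiom D, which corresponds to seriality. R is not serial — not valid.
(B) axiom B: valid iff R is symmetric. R is symmetric — valid.
(C) φ → Pφ (the dual of axiom T) characterises the reflexive frames. R is not reflexive — not valid.
(D) PNφ → Nφ is the dual of axiom 5; it is valid on a frame exactly when R is euclidean. R is not euclidean, so not valid.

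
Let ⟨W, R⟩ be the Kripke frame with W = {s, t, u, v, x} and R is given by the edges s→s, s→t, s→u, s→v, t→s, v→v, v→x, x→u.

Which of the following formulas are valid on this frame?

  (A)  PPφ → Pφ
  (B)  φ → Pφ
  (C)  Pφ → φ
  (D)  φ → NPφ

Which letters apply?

none

R is not reflexive: not t R t.
R is not symmetric: s R u but not u R s.
R is not transitive: s R v and v R x but not s R x.
R is not a subset of the identity: s R t with s ≠ t.
(A) the dual of axiom 4: valid iff R is transitive. R is not transitive — not valid.
(B) φ → Pφ is the dual of axiom T, which corresponds to reflexivity. R is not reflexive — not valid.
(C) Pφ → φ (the converse of T) corresponds to R being a subset of the identity. Here R ⊄ identity, so not valid.
(D) φ → NPφ (axiom B) characterises the symmetric frames. R is not symmetric — not valid.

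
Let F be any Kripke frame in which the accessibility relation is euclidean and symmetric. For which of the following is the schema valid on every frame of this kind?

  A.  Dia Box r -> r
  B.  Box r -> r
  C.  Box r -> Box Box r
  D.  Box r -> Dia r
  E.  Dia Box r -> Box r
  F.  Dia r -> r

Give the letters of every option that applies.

A, C, E

A symmetric euclidean relation is transitive (uRv and vRw give vRu by symmetry, then uRw by the euclidean condition, applied at v).
(A) Dia Box r -> r (the dual of axiom B) characterises the symmetric frames. Every such R is symmetric — valid.
(B) Box r -> r is axiom T; it is valid on a frame exactly when R is reflexive. Such an R need not be reflexive, so not valid.
(C) axiom 4: valid iff R is transitive. Every such R is transitive — valid.
(D) axiom D: valid iff R is serial. Such an R need not be serial — not valid.
(E) the dual of axiom 5: valid iff R is euclidean. Every such R is euclidean — valid.
(F) Dia r -> r is the converse of T; it holds exactly when R ⊆ identity. Such an R need not be a subset of the identity — not valid.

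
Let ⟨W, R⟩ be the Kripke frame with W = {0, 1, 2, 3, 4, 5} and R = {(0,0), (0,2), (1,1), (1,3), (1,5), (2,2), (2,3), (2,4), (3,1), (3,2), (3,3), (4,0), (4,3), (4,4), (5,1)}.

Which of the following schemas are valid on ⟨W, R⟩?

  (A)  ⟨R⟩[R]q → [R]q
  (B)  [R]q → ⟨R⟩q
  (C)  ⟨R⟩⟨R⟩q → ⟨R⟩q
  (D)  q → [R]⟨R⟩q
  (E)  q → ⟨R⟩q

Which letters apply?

B

R is not reflexive: not 5 R 5.
R is not symmetric: 0 R 2 but not 2 R 0.
R is not transitive: 0 R 2 and 2 R 3 but not 0 R 3.
R is not euclidean: 0 R 2 and 0 R 0 but not 2 R 0.
R is serial: every world has an R-successor.
(A) ⟨R⟩[R]q → [R]q is the dual of axiom 5; it is valid on a frame exactly when R is euclidean. R is not euclidean, so not valid.
(B) [R]q → ⟨R⟩q is axiom D, which corresponds to seriality. R is serial — valid.
(C) ⟨R⟩⟨R⟩q → ⟨R⟩q is the dual of axiom 4; it is valid on a frame exactly when R is transitive. R is not transitive, so not valid.
(D) q → [R]⟨R⟩q is axiom B, which corresponds to symmetry. R is not symmetric — not valid.
(E) q → ⟨R⟩q is the dual of axiom T; it is valid on a frame exactly when R is reflexive. R is not reflexive, so not valid.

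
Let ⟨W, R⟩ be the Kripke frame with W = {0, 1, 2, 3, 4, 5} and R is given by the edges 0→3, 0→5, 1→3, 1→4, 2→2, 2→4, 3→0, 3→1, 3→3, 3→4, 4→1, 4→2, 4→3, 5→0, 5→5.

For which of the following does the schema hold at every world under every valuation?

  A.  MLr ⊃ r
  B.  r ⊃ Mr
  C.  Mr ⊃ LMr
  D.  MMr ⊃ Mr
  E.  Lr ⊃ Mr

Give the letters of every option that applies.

R is not reflexive: not 0 R 0.
R is symmetric: every R-edge is matched by its reverse.
R is not transitive: 0 R 3 and 3 R 0 but not 0 R 0.
R is not euclidean: 0 R 3 and 0 R 5 but not 3 R 5.
R is serial: every world has an R-successor.
(A) the dual of axiom B: valid iff R is symmetric. R is symmetric — valid.
(B) r ⊃ Mr (the dual of axiom T) characterises the reflexive frames. R is not reflexive — not valid.
(C) axiom 5: valid iff R is euclidean. R is not euclidean — not valid.
(D) MMr ⊃ Mr (the dual of axiom 4) characterises the transitive frames. R is not transitive — not valid.
(E) Lr ⊃ Mr is axiom D; it is valid on a frame exactly when R is serial. R is serial, so valid.

A, E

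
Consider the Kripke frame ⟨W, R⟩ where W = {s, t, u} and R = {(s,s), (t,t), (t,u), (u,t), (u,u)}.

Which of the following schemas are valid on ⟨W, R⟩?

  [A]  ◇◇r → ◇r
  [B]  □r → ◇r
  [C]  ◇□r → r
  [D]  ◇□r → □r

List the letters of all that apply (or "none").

A, B, C, D

R is symmetric: every R-edge is matched by its reverse.
R is transitive: R is closed under composition.
R is euclidean: any two R-successors of the same world are R-related.
R is serial: every world has an R-successor.
(A) ◇◇r → ◇r is the dual of axiom 4, which corresponds to transitivity. R is transitive — valid.
(B) □r → ◇r (axiom D) characterises the serial frames. R is serial — valid.
(C) ◇□r → r is the dual of axiom B; it is valid on a frame exactly when R is symmetric. R is symmetric, so valid.
(D) the dual of axiom 5: valid iff R is euclidean. R is euclidean — valid.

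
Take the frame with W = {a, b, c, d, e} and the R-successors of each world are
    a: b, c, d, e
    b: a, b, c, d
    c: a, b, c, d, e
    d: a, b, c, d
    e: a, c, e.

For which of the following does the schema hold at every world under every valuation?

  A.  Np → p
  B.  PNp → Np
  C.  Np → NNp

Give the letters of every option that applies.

R is not reflexive: not a R a.
R is not transitive: a R b and b R a but not a R a.
R is not euclidean: a R b and a R e but not b R e.
(A) axiom T: valid iff R is reflexive. R is not reflexive — not valid.
(B) PNp → Np is the dual of axiom 5, which corresponds to the euclidean property. R is not euclidean — not valid.
(C) axiom 4: valid iff R is transitive. R is not transitive — not valid.

none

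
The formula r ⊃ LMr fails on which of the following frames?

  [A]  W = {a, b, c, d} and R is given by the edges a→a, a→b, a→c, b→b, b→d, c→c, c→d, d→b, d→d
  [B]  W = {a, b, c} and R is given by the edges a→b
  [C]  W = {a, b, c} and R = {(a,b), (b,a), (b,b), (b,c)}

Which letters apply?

The schema r ⊃ LMr is axiom B; it is valid on a frame iff R is symmetric.
(A) R is not symmetric (a R b but not b R a), so the schema fails here.
(B) R is not symmetric (a R b but not b R a), so the schema fails here.
(C) R is not symmetric (b R c but not c R b), so the schema fails here.

A, B, C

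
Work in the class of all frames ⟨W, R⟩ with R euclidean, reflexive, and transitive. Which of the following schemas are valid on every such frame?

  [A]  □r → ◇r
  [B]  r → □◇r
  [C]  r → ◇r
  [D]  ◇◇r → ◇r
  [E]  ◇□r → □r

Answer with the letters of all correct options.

A, B, C, D, E

A relation that is euclidean, reflexive, and transitive is also serial and symmetric.
(A) □r → ◇r is axiom D; it is valid on a frame exactly when R is serial. Every such R is serial, so valid.
(B) r → □◇r is axiom B; it is valid on a frame exactly when R is symmetric. Every such R is symmetric, so valid.
(C) the dual of axiom T: valid iff R is reflexive. Every such R is reflexive — valid.
(D) ◇◇r → ◇r is the dual of axiom 4; it is valid on a frame exactly when R is transitive. Every such R is transitive, so valid.
(E) ◇□r → □r is the dual of axiom 5, which corresponds to the euclidean property. Every such R is euclidean — valid.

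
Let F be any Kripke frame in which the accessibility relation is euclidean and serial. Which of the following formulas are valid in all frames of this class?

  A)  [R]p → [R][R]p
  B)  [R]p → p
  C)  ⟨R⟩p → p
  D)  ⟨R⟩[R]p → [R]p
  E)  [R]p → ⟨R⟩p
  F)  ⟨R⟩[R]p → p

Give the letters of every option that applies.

D, E

(A) axiom 4: valid iff R is transitive. Such an R need not be transitive — not valid.
(B) [R]p → p is axiom T; it is valid on a frame exactly when R is reflexive. Such an R need not be reflexive, so not valid.
(C) ⟨R⟩p → p is valid only on frames where every R-edge is a self-loop. Such an R need not be a subset of the identity — not valid.
(D) ⟨R⟩[R]p → [R]p is the dual of axiom 5; it is valid on a frame exactly when R is euclidean. Every such R is euclidean, so valid.
(E) axiom D: valid iff R is serial. Every such R is serial — valid.
(F) the dual of axiom B: valid iff R is symmetric. Such an R need not be symmetric — not valid.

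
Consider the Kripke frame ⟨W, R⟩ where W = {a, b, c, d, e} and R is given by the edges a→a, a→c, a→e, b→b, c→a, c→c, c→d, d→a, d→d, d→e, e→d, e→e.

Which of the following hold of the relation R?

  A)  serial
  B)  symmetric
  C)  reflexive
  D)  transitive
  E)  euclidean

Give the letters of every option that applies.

A, C

(A) serial: every world has an R-successor.
(B) not symmetric: a R e but not e R a.
(C) reflexive: each world relates to itself.
(D) not transitive: a R c and c R d but not a R d.
(E) not euclidean: a R c and a R e but not c R e.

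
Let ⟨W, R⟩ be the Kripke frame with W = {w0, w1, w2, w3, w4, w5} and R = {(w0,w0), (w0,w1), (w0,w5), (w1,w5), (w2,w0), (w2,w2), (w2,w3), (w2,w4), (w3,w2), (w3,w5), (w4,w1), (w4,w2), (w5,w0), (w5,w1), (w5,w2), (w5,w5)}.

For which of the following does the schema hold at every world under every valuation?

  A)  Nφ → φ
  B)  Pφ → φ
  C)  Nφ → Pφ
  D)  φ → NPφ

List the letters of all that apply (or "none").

C

R is not reflexive: not w1 R w1.
R is not symmetric: w0 R w1 but not w1 R w0.
R is serial: every world has an R-successor.
R is not a subset of the identity: w0 R w1 with w0 ≠ w1.
(A) Nφ → φ is axiom T; it is valid on a frame exactly when R is reflexive. R is not reflexive, so not valid.
(B) Pφ → φ (the converse of T) corresponds to R being a subset of the identity. Here R ⊄ identity, so not valid.
(C) Nφ → Pφ (axiom D) characterises the serial frames. R is serial — valid.
(D) φ → NPφ is axiom B, which corresponds to symmetry. R is not symmetric — not valid.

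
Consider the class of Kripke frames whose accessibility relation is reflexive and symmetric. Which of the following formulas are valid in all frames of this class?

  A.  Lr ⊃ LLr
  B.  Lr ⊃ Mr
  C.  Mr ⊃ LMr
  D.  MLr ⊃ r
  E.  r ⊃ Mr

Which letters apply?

Reflexive relations are serial.
(A) Lr ⊃ LLr is axiom 4, which corresponds to transitivity. Such an R need not be transitive — not valid.
(B) Lr ⊃ Mr (axiom D) characterises the serial frames. Every such R is serial — valid.
(C) axiom 5: valid iff R is euclidean. Such an R need not be euclidean — not valid.
(D) MLr ⊃ r is the dual of axiom B, which corresponds to symmetry. Every such R is symmetric — valid.
(E) r ⊃ Mr is the dual of axiom T; it is valid on a frame exactly when R is reflexive. Every such R is reflexive, so valid.

B, D, E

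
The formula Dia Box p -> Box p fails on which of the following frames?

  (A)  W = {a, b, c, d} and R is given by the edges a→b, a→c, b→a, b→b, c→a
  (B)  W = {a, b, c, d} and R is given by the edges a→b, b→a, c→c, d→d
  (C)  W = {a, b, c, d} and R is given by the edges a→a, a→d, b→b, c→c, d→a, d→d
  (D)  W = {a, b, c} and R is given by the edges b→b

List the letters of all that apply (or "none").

A, B

The schema Dia Box p -> Box p is the dual of axiom 5; it is valid on a frame iff R is euclidean.
(A) R is not euclidean (a R b and a R c but not b R c), so the schema fails here.
(B) R is not euclidean (a R b and a R b but not b R b), so the schema fails here.
(C) R is euclidean (any two R-successors of the same world are R-related), so the schema is valid here.
(D) R is euclidean (any two R-successors of the same world are R-related), so the schema is valid here.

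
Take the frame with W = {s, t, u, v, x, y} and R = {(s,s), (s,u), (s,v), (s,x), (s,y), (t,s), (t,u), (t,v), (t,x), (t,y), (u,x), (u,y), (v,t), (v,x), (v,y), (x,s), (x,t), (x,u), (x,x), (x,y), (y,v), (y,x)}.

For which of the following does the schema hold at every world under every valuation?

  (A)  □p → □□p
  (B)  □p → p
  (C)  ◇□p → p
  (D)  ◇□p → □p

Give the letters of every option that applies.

none

R is not reflexive: not t R t.
R is not symmetric: s R u but not u R s.
R is not transitive: s R v and v R t but not s R t.
R is not euclidean: s R u and s R s but not u R s.
(A) □p → □□p (axiom 4) characterises the transitive frames. R is not transitive — not valid.
(B) □p → p is axiom T, which corresponds to reflexivity. R is not reflexive — not valid.
(C) ◇□p → p is the dual of axiom B, which corresponds to symmetry. R is not symmetric — not valid.
(D) the dual of axiom 5: valid iff R is euclidean. R is not euclidean — not valid.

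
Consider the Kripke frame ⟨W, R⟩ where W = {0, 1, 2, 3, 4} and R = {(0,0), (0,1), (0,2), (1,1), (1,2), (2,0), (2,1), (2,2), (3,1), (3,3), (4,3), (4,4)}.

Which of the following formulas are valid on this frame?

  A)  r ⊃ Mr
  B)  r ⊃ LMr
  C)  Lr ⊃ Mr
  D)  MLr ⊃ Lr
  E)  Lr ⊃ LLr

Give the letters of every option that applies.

R is reflexive: each world relates to itself.
R is not symmetric: 0 R 1 but not 1 R 0.
R is not transitive: 1 R 2 and 2 R 0 but not 1 R 0.
R is not euclidean: 0 R 1 and 0 R 0 but not 1 R 0.
R is serial: every world has an R-successor.
(A) r ⊃ Mr (the dual of axiom T) characterises the reflexive frames. R is reflexive — valid.
(B) axiom B: valid iff R is symmetric. R is not symmetric — not valid.
(C) Lr ⊃ Mr is axiom D; it is valid on a frame exactly when R is serial. R is serial, so valid.
(D) MLr ⊃ Lr is the dual of axiom 5; it is valid on a frame exactly when R is euclidean. R is not euclidean, so not valid.
(E) Lr ⊃ LLr (axiom 4) characterises the transitive frames. R is not transitive — not valid.

A, C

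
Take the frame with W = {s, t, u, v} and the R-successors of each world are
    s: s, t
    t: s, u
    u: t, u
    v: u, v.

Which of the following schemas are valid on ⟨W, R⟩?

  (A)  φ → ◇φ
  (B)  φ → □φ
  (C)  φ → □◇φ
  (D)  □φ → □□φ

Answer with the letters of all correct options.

R is not reflexive: not t R t.
R is not symmetric: v R u but not u R v.
R is not transitive: s R t and t R u but not s R u.
R is not a subset of the identity: s R t with s ≠ t.
(A) φ → ◇φ (the dual of axiom T) characterises the reflexive frames. R is not reflexive — not valid.
(B) φ → □φ is valid only on frames where every R-edge is a self-loop. Here R ⊄ identity — not valid.
(C) φ → □◇φ (axiom B) characterises the symmetric frames. R is not symmetric — not valid.
(D) □φ → □□φ is axiom 4; it is valid on a frame exactly when R is transitive. R is not transitive, so not valid.

none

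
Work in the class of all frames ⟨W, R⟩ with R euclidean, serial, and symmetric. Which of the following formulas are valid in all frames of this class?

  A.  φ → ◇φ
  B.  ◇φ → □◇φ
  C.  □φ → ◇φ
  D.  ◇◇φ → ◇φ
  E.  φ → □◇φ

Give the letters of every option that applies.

Serial, symmetric and euclidean together give transitive (from symmetry + euclidean) and then reflexive; the relation is an equivalence.
(A) φ → ◇φ is the dual of axiom T; it is valid on a frame exactly when R is reflexive. Every such R is reflexive, so valid.
(B) ◇φ → □◇φ is axiom 5; it is valid on a frame exactly when R is euclidean. Every such R is euclidean, so valid.
(C) axiom D: valid iff R is serial. Every such R is serial — valid.
(D) ◇◇φ → ◇φ is the dual of axiom 4; it is valid on a frame exactly when R is transitive. Every such R is transitive, so valid.
(E) φ → □◇φ is axiom B; it is valid on a frame exactly when R is symmetric. Every such R is symmetric, so valid.

A, B, C, D, E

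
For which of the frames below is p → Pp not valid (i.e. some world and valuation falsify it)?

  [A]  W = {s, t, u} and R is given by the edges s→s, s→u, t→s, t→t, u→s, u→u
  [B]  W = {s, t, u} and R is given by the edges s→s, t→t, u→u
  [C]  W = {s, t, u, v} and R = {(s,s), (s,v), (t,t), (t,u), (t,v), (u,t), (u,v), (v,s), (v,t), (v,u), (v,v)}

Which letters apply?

The schema p → Pp is the dual of axiom T; it is valid on a frame iff R is reflexive.
(A) R is reflexive (each world relates to itself), so the schema is valid here.
(B) R is reflexive (each world relates to itself), so the schema is valid here.
(C) R is not reflexive (not u R u), so the schema fails here.

C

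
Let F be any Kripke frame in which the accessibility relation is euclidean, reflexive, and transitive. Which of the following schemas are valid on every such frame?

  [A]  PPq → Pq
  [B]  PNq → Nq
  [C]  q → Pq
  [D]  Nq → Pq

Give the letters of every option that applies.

A, B, C, D

A relation that is euclidean, reflexive, and transitive is also serial and symmetric.
(A) the dual of axiom 4: valid iff R is transitive. Every such R is transitive — valid.
(B) PNq → Nq is the dual of axiom 5; it is valid on a frame exactly when R is euclidean. Every such R is euclidean, so valid.
(C) q → Pq is the dual of axiom T; it is valid on a frame exactly when R is reflexive. Every such R is reflexive, so valid.
(D) Nq → Pq is axiom D, which corresponds to seriality. Every such R is serial — valid.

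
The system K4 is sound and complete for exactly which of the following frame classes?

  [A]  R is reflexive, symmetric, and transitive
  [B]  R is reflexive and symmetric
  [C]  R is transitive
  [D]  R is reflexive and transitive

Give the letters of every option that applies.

(A) this class determines S5, not K4.
(B) this class determines B (= KTB), not K4.
(C) K4 is sound and complete for exactly this class.
(D) this class determines S4, not K4.

C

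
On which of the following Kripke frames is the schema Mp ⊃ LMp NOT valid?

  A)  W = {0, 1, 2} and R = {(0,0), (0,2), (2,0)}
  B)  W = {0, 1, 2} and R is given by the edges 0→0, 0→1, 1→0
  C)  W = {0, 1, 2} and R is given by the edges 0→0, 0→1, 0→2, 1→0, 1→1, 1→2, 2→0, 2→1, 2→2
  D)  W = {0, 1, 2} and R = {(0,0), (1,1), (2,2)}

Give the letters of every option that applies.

The schema Mp ⊃ LMp is axiom 5; it is valid on a frame iff R is euclidean.
(A) R is not euclidean (0 R 2 and 0 R 2 but not 2 R 2), so the schema fails here.
(B) R is not euclidean (0 R 1 and 0 R 1 but not 1 R 1), so the schema fails here.
(C) R is euclidean (any two R-successors of the same world are R-related), so the schema is valid here.
(D) R is euclidean (any two R-successors of the same world are R-related), so the schema is valid here.

A, B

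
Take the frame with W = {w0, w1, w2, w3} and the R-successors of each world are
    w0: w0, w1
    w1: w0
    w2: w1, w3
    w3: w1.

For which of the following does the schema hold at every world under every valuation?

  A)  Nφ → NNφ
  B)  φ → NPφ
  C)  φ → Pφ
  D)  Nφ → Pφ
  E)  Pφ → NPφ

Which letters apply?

R is not reflexive: not w1 R w1.
R is not symmetric: w2 R w1 but not w1 R w2.
R is not transitive: w1 R w0 and w0 R w1 but not w1 R w1.
R is not euclidean: w2 R w1 and w2 R w3 but not w1 R w3.
R is serial: every world has an R-successor.
(A) axiom 4: valid iff R is transitive. R is not transitive — not valid.
(B) φ → NPφ (axiom B) characterises the symmetric frames. R is not symmetric — not valid.
(C) φ → Pφ is the dual of axiom T; it is valid on a frame exactly when R is reflexive. R is not reflexive, so not valid.
(D) Nφ → Pφ is axiom D, which corresponds to seriality. R is serial — valid.
(E) axiom 5: valid iff R is euclidean. R is not euclidean — not valid.

D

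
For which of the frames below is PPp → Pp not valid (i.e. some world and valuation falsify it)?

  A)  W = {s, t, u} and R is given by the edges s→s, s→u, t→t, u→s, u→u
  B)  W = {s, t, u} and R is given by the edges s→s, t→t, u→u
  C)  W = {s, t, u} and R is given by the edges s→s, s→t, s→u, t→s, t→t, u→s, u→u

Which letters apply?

The schema PPp → Pp is the dual of axiom 4; it is valid on a frame iff R is transitive.
(A) R is transitive (R is closed under composition), so the schema is valid here.
(B) R is transitive (R is closed under composition), so the schema is valid here.
(C) R is not transitive (t R s and s R u but not t R u), so the schema fails here.

C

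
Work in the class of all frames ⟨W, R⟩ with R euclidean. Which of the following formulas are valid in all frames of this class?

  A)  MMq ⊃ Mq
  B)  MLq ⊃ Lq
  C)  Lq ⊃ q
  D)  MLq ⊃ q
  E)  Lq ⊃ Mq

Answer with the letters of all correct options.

B

(A) MMq ⊃ Mq is the dual of axiom 4; it is valid on a frame exactly when R is transitive. Such an R need not be transitive, so not valid.
(B) MLq ⊃ Lq is the dual of axiom 5, which corresponds to the euclidean property. Every such R is euclidean — valid.
(C) Lq ⊃ q (axiom T) characterises the reflexive frames. Such an R need not be reflexive — not valid.
(D) MLq ⊃ q (the dual of axiom B) characterises the symmetric frames. Such an R need not be symmetric — not valid.
(E) Lq ⊃ Mq is axiom D, which corresponds to seriality. Such an R need not be serial — not valid.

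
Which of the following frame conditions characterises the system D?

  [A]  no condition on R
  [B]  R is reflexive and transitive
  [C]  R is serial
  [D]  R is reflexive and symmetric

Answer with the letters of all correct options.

(A) this class determines K, not D.
(B) this class determines S4, not D.
(C) D is sound and complete for exactly this class.
(D) this class determines B (= KTB), not D.

C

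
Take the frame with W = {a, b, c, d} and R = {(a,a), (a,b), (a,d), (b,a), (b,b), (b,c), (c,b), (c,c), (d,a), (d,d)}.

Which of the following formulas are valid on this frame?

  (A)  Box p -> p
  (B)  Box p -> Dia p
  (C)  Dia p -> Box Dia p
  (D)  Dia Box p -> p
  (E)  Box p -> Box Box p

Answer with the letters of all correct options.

A, B, D

R is reflexive: each world relates to itself.
R is symmetric: every R-edge is matched by its reverse.
R is not transitive: a R b and b R c but not a R c.
R is not euclidean: a R b and a R d but not b R d.
R is serial: every world has an R-successor.
(A) Box p -> p is axiom T; it is valid on a frame exactly when R is reflexive. R is reflexive, so valid.
(B) Box p -> Dia p (axiom D) characterises the serial frames. R is serial — valid.
(C) axiom 5: valid iff R is euclidean. R is not euclidean — not valid.
(D) Dia Box p -> p (the dual of axiom B) characterises the symmetric frames. R is symmetric — valid.
(E) Box p -> Box Box p (axiom 4) characterises the transitive frames. R is not transitive — not valid.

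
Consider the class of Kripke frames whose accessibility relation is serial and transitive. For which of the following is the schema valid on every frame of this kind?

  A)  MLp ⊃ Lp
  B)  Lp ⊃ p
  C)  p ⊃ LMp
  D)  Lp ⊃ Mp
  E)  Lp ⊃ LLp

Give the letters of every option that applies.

D, E

(A) MLp ⊃ Lp (the dual of axiom 5) characterises the euclidean frames. Such an R need not be euclidean — not valid.
(B) Lp ⊃ p is axiom T; it is valid on a frame exactly when R is reflexive. Such an R need not be reflexive, so not valid.
(C) p ⊃ LMp (axiom B) characterises the symmetric frames. Such an R need not be symmetric — not valid.
(D) Lp ⊃ Mp is axiom D; it is valid on a frame exactly when R is serial. Every such R is serial, so valid.
(E) axiom 4: valid iff R is transitive. Every such R is transitive — valid.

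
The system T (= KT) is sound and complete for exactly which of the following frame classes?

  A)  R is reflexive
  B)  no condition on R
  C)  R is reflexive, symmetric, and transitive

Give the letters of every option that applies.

A

(A) T (= KT) is sound and complete for exactly this class.
(B) this class determines K, not T (= KT).
(C) this class determines S5, not T (= KT).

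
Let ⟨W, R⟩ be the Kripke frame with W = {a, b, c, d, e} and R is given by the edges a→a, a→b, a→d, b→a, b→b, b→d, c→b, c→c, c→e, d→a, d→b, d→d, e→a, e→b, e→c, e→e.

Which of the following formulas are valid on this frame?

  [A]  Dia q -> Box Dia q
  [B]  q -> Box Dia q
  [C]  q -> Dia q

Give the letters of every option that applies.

C

R is reflexive: each world relates to itself.
R is not symmetric: c R b but not b R c.
R is not euclidean: c R b and c R c but not b R c.
(A) Dia q -> Box Dia q is axiom 5, which corresponds to the euclidean property. R is not euclidean — not valid.
(B) q -> Box Dia q (axiom B) characterises the symmetric frames. R is not symmetric — not valid.
(C) the dual of axiom T: valid iff R is reflexive. R is reflexive — valid.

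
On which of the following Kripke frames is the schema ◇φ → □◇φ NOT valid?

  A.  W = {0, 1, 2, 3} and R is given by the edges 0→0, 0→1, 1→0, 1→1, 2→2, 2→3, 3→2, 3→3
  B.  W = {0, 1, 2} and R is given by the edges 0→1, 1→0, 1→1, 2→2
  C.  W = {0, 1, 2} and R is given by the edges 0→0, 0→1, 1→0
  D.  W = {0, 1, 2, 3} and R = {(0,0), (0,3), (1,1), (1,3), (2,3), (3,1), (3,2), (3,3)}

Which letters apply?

The schema ◇φ → □◇φ is axiom 5; it is valid on a frame iff R is euclidean.
(A) R is euclidean (any two R-successors of the same world are R-related), so the schema is valid here.
(B) R is not euclidean (1 R 0 and 1 R 0 but not 0 R 0), so the schema fails here.
(C) R is not euclidean (0 R 1 and 0 R 1 but not 1 R 1), so the schema fails here.
(D) R is not euclidean (0 R 3 and 0 R 0 but not 3 R 0), so the schema fails here.

B, C, D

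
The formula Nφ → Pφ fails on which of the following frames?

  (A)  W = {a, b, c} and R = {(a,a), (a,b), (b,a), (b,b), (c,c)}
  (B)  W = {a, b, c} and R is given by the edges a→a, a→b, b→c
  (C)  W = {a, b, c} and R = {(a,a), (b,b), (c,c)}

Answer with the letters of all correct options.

The schema Nφ → Pφ is axiom D; it is valid on a frame iff R is serial.
(A) R is serial (every world has an R-successor), so the schema is valid here.
(B) R is not serial (c has no R-successor), so the schema fails here.
(C) R is serial (every world has an R-successor), so the schema is valid here.

B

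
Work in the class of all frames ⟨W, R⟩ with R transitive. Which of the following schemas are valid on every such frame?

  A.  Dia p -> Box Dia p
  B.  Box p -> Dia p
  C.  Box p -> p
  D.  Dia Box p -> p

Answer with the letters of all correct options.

(A) Dia p -> Box Dia p (axiom 5) characterises the euclidean frames. Such an R need not be euclidean — not valid.
(B) Box p -> Dia p is axiom D, which corresponds to seriality. Such an R need not be serial — not valid.
(C) Box p -> p is axiom T, which corresponds to reflexivity. Such an R need not be reflexive — not valid.
(D) Dia Box p -> p is the dual of axiom B; it is valid on a frame exactly when R is symmetric. Such an R need not be symmetric, so not valid.

none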